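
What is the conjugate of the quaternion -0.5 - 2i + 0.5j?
-0.5 + 2i - 0.5j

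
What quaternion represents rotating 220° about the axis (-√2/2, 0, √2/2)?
-0.342 - 0.6645i + 0.6645k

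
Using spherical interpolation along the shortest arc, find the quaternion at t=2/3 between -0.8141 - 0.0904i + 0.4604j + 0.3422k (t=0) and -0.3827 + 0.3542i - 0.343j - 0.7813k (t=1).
-0.0616 - 0.3329i + 0.4947j + 0.8004k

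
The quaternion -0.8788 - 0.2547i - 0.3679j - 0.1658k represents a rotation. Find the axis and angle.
axis = (-0.5337, -0.771, -0.3474), θ = 303°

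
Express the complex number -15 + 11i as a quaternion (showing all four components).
-15 + 11i + 0j + 0k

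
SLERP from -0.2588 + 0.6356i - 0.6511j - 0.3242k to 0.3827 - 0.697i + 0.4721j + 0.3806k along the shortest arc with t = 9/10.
-0.3711 + 0.6925i - 0.4913j - 0.3758k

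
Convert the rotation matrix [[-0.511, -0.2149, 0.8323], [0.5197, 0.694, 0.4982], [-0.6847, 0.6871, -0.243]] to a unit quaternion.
0.4848 + 0.0974i + 0.7823j + 0.3788k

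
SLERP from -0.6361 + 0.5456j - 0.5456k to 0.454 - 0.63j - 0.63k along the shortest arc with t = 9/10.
-0.5175 + 0.6733j + 0.528k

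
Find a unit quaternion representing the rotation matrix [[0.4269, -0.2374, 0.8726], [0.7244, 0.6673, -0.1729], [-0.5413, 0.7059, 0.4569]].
0.7986 + 0.2751i + 0.4426j + 0.3011k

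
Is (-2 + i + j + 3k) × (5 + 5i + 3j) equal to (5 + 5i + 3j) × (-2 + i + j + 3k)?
No: pq = -18 - 14i + 14j + 13k ≠ -18 + 4i - 16j + 17k = qp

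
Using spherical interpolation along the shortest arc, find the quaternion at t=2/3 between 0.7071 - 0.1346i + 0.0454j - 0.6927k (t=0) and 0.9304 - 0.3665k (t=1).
0.8728 - 0.0461i + 0.0155j - 0.4856k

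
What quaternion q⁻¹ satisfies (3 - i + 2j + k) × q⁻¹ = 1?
0.2 + 0.0667i - 0.1333j - 0.0667k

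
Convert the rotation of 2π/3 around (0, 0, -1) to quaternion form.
0.5 - 0.866k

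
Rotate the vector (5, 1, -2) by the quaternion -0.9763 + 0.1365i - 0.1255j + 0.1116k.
(4.351, -0.8, -3.23)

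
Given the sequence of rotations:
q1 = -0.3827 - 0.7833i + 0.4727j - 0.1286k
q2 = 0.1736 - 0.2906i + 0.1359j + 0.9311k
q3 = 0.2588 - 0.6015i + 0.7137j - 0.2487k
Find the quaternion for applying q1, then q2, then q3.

q2 · q1 = -0.2386 - 0.4824i - 0.7367j - 0.4096k
q3 · q2 · q1 = 0.072 - 0.4569i - 0.4873j + 0.7407k
0.072 - 0.4569i - 0.4873j + 0.7407k


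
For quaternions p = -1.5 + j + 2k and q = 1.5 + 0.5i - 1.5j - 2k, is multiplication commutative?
No: pq = 3.25 + 0.25i + 4.75j + 5.5k ≠ 3.25 - 1.75i + 2.75j + 6.5k = qp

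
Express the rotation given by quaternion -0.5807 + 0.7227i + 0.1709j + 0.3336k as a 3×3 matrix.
[[0.719, 0.6345, 0.2837], [-0.1404, -0.2672, 0.9534], [0.6807, -0.7253, -0.103]]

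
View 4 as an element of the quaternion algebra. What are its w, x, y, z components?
4 + 0i + 0j + 0k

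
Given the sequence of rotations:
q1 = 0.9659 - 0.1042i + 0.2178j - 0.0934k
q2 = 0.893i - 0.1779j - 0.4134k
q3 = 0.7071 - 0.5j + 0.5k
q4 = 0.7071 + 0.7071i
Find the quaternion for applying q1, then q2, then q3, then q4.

q2 · q1 = 0.0932 + 0.9692i - 0.0454j - 0.2233k
q3 · q2 · q1 = 0.1549 + 0.8197i + 0.4059j + 0.3733k
q4 · q3 · q2 · q1 = -0.4701 + 0.6891i + 0.0231j + 0.551k
-0.4701 + 0.6891i + 0.0231j + 0.551k


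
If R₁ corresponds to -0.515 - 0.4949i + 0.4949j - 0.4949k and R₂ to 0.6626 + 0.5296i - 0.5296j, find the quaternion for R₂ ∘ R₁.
0.183 - 0.3386i + 0.8628j - 0.3279k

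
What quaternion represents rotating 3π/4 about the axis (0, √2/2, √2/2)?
0.3827 + 0.6533j + 0.6533k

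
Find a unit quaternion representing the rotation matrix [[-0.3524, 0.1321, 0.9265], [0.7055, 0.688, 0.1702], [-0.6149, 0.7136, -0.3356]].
0.5 + 0.2717i + 0.7707j + 0.2867k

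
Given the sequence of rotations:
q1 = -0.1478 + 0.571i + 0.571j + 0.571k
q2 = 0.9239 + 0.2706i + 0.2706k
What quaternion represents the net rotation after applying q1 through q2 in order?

q2 · q1 = -0.4456 + 0.333i + 0.5275j + 0.6421k
-0.4456 + 0.333i + 0.5275j + 0.6421k


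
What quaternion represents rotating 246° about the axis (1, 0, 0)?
-0.5446 + 0.8387i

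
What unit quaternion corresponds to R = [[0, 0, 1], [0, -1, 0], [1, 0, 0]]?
0.7071i + 0.7071k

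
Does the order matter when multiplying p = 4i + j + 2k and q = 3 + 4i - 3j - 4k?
Yes: pq = -5 + 14i + 27j - 10k ≠ -5 + 10i - 21j + 22k = qp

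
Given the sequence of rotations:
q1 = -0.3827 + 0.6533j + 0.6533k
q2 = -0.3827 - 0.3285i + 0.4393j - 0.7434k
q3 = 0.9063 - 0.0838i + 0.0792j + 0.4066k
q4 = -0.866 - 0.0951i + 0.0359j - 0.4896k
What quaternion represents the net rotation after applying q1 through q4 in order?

q2 · q1 = 0.3451 + 0.8984i - 0.2035j - 0.1801k
q3 · q2 · q1 = 0.4774 + 0.8538i + 0.1931j - 0.077k
q4 · q3 · q2 · q1 = -0.3769 - 0.693i - 0.5754j - 0.2161k
-0.3769 - 0.693i - 0.5754j - 0.2161k


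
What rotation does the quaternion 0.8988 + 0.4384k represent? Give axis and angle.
axis = (0, 0, 1), θ = 52°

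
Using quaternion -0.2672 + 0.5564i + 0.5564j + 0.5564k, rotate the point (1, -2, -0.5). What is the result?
(-2.232, 0.34, 0.392)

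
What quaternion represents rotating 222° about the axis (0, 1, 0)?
-0.3584 + 0.9336j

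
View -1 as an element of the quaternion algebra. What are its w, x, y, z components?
-1 + 0i + 0j + 0k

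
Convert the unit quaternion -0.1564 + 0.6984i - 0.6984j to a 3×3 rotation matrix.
[[0.0245, -0.9755, 0.2185], [-0.9755, 0.0245, 0.2185], [-0.2185, -0.2185, -0.9511]]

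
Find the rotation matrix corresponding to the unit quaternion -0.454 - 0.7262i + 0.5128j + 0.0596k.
[[0.467, -0.6907, -0.5522], [-0.7989, -0.0618, -0.5983], [0.3791, 0.7205, -0.5807]]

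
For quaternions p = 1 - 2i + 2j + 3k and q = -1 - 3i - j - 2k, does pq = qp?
No: pq = 1 - 2i - 16j + 3k ≠ 1 + 10j - 13k = qp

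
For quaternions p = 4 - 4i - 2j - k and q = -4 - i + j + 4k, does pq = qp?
No: pq = -14 + 5i + 29j + 14k ≠ -14 + 19i - 5j + 26k = qp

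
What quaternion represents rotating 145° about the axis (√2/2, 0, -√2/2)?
0.3007 + 0.6744i - 0.6744k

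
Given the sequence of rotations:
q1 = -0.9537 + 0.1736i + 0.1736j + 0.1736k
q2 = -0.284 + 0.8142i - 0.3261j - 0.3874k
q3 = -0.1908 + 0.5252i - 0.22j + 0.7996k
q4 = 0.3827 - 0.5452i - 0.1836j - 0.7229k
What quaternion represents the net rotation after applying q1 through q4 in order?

q2 · q1 = 0.2534 - 0.8152i + 0.0531j + 0.5181k
q3 · q2 · q1 = -0.0228 + 0.1322i - 0.9898j - 0.0477k
q4 · q3 · q2 · q1 = -0.1529 - 0.6437i - 0.4962j + 0.5621k
-0.1529 - 0.6437i - 0.4962j + 0.5621k


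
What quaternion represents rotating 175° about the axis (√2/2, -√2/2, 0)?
0.0436 + 0.7064i - 0.7064j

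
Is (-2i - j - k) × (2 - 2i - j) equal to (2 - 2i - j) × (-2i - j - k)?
No: pq = -5 - 5i - 2k ≠ -5 - 3i - 4j - 2k = qp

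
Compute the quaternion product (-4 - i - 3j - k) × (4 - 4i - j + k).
-22 + 8i - 3j - 19k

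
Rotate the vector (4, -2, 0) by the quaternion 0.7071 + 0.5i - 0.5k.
(0.586, -2.828, -3.414)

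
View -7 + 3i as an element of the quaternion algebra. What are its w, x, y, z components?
-7 + 3i + 0j + 0k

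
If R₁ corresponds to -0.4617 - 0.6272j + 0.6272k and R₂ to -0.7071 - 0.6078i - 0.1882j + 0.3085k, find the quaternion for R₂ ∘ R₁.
0.0149 + 0.3561i + 0.9116j - 0.2047k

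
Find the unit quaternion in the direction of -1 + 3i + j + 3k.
-0.2236 + 0.6708i + 0.2236j + 0.6708k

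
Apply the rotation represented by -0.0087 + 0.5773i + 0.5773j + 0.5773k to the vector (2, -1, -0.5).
(-1.671, 1.308, 0.863)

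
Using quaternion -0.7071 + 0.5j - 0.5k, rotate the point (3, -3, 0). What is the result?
(2.121, 0.621, 3.621)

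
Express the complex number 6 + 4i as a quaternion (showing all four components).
6 + 4i + 0j + 0k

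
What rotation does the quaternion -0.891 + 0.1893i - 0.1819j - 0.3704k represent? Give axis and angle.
axis = (0.417, -0.4007, -0.8159), θ = 306°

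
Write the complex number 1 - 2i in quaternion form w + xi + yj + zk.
1 - 2i + 0j + 0k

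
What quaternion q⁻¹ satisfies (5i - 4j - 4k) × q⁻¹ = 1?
-0.0877i + 0.0702j + 0.0702k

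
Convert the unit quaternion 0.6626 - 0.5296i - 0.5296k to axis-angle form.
axis = (-√2/2, 0, -√2/2), θ = 97°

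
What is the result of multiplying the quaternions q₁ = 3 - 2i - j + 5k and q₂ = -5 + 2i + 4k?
-31 + 12i + 23j - 11k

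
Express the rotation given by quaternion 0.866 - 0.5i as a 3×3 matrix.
[[1, 0, 0], [0, 0.5, 0.866], [0, -0.866, 0.5]]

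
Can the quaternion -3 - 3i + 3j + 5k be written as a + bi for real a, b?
No. The quaternion -3 - 3i + 3j + 5k has j-coefficient y = 3 and k-coefficient z = 5, not both zero, so it does not lie in the complex subalgebra spanned by 1 and i.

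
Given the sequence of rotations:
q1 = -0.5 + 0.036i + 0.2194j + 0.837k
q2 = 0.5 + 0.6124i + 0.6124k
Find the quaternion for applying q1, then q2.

q2 · q1 = -0.7846 - 0.4226i - 0.3808j + 0.2467k
-0.7846 - 0.4226i - 0.3808j + 0.2467k


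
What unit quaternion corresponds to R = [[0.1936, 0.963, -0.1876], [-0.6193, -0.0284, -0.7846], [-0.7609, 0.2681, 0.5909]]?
0.6626 + 0.3972i + 0.2163j - 0.597k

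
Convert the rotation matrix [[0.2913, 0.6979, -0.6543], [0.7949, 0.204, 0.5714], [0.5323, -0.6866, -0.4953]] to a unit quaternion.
-0.5 + 0.629i + 0.5933j - 0.0485k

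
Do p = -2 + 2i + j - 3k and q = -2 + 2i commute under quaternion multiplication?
No: pq = -8i - 8j + 4k ≠ -8i + 4j + 8k = qp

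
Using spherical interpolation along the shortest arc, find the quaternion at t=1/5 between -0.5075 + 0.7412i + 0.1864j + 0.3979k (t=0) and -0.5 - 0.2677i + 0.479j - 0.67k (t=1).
-0.3246 + 0.7613i + 0.0342j + 0.5602k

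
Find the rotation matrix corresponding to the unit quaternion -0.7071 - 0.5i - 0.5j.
[[0.5, 0.5, 0.7071], [0.5, 0.5, -0.7071], [-0.7071, 0.7071, 0]]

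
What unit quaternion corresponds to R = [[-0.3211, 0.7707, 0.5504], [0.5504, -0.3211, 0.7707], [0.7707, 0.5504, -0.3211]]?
-0.0958 + 0.5747i + 0.5747j + 0.5747k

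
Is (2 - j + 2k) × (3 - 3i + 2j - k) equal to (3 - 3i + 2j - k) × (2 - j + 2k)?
No: pq = 10 - 9i - 5j + k ≠ 10 - 3i + 7j + 7k = qp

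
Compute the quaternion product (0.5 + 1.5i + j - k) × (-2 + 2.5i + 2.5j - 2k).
-9.25 - 1.25i - 0.25j + 2.25k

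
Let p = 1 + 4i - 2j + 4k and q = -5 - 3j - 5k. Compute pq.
9 + 2i + 27j - 37k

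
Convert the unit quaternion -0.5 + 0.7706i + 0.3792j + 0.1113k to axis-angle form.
axis = (0.8898, 0.4379, 0.1285), θ = 4π/3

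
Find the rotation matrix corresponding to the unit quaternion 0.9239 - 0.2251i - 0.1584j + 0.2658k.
[[0.8085, -0.4198, -0.4124], [0.5625, 0.7574, 0.3317], [0.173, -0.5001, 0.8485]]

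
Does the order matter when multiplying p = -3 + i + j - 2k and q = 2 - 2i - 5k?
Yes: pq = -14 + 3i + 11j + 13k ≠ -14 + 13i - 7j + 9k = qp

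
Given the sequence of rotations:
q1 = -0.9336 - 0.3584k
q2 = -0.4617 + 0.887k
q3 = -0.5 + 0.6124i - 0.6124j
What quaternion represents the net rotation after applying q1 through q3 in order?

q2 · q1 = 0.7489 - 0.6626k
q3 · q2 · q1 = -0.3745 + 0.8644i - 0.0529j + 0.3313k
-0.3745 + 0.8644i - 0.0529j + 0.3313k


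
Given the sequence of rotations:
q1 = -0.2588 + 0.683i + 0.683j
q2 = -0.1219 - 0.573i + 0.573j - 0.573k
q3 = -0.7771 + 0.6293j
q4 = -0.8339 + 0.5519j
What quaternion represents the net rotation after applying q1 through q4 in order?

q2 · q1 = 0.0315 + 0.4564i - 0.6229j - 0.6344k
q3 · q2 · q1 = 0.3675 - 0.7539i + 0.5039j + 0.2058k
q4 · q3 · q2 · q1 = -0.5846 + 0.7423i - 0.2174j + 0.2445k
-0.5846 + 0.7423i - 0.2174j + 0.2445k


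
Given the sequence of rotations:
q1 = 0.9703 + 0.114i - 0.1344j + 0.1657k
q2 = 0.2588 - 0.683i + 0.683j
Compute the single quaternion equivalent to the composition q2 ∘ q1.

q2 · q1 = 0.4208 - 0.52i + 0.7411j + 0.0568k
0.4208 - 0.52i + 0.7411j + 0.0568k


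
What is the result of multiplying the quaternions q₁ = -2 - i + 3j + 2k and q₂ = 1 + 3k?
-8 + 8i + 6j - 4k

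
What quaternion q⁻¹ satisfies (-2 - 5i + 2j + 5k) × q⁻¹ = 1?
-0.0345 + 0.0862i - 0.0345j - 0.0862k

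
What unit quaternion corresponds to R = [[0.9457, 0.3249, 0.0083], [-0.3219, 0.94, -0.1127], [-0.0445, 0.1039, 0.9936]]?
0.9848 + 0.055i + 0.0134j - 0.1642k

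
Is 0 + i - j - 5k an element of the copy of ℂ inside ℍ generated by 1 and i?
No. The quaternion i - j - 5k has j-coefficient y = -1 and k-coefficient z = -5, not both zero, so it does not lie in the complex subalgebra spanned by 1 and i.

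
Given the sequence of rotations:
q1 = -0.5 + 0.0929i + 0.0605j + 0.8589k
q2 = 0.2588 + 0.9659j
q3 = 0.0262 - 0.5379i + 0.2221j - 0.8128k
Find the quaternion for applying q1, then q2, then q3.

q2 · q1 = -0.1878 + 0.8537i - 0.4673j + 0.1326k
q3 · q2 · q1 = 0.6658 - 0.227i - 0.6765j + 0.2179k
0.6658 - 0.227i - 0.6765j + 0.2179k


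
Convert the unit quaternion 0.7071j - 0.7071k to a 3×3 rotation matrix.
[[-1, 0, 0], [0, 0, -1], [0, -1, 0]]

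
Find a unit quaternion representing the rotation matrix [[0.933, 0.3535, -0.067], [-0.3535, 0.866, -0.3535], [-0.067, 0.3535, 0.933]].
0.9659 + 0.183i - 0.183k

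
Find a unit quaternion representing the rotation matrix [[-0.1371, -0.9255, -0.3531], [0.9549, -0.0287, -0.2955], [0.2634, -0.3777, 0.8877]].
0.6561 - 0.0313i - 0.2349j + 0.7165k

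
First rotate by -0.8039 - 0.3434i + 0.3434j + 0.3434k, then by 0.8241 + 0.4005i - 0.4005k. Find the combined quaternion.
-0.3874 - 0.4674i + 0.283j + 0.7425k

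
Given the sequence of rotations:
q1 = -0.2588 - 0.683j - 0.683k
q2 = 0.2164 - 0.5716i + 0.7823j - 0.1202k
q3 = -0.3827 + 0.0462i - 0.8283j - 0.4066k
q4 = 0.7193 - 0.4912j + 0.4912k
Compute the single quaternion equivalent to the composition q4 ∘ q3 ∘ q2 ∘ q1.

q2 · q1 = 0.3962 - 0.4685i - 0.7407j + 0.2737k
q3 · q2 · q1 = -0.6322 - 0.3303i + 0.1331j - 0.6881k
q4 · q3 · q2 · q1 = -0.0514 + 0.035i + 0.244j - 0.9677k
-0.0514 + 0.035i + 0.244j - 0.9677k


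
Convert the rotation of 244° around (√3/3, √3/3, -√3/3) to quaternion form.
-0.5299 + 0.4896i + 0.4896j - 0.4896k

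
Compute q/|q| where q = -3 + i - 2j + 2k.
-0.7071 + 0.2357i - 0.4714j + 0.4714k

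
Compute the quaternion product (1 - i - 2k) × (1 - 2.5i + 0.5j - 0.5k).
-2.5 - 2.5i + 5j - 3k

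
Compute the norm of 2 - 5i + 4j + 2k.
7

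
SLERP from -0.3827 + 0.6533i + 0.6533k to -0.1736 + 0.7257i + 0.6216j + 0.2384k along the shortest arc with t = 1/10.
-0.3711 + 0.6814i + 0.0693j + 0.6271k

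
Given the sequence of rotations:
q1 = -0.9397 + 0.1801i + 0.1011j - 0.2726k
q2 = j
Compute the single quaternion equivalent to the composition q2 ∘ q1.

q2 · q1 = -0.1011 - 0.2726i - 0.9397j - 0.1801k
-0.1011 - 0.2726i - 0.9397j - 0.1801k


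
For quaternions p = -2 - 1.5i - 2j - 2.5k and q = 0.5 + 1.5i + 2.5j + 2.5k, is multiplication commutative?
No: pq = 12.5 - 2.5i - 6j - 7k ≠ 12.5 - 5i - 6j - 5.5k = qp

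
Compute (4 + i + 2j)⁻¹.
0.1905 - 0.0476i - 0.0952j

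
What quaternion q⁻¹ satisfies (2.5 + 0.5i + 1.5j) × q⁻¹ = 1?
0.2857 - 0.0571i - 0.1714j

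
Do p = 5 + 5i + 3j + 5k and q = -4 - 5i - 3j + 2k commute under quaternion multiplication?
No: pq = 4 - 24i - 62j - 10k ≠ 4 - 66i + 8j - 10k = qp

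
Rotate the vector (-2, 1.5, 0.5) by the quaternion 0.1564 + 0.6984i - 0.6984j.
(-1.621, 1.879, -0.585)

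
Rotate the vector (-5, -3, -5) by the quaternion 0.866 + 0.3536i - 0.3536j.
(0.063, 2.063, -7.399)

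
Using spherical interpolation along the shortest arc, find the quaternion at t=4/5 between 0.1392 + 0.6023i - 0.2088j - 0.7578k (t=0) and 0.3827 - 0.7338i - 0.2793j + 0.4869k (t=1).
-0.2876 + 0.7443i + 0.1861j - 0.5733k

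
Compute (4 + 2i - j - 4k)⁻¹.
0.1081 - 0.0541i + 0.027j + 0.1081k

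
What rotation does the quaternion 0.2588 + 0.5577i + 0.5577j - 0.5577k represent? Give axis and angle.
axis = (√3/3, √3/3, -√3/3), θ = 5π/6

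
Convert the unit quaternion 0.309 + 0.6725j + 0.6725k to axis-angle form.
axis = (0, √2/2, √2/2), θ = 144°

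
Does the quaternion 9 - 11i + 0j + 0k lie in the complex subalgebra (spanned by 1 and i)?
Yes. The quaternion 9 - 11i has j- and k-coefficients y = z = 0, so it lies in the complex subalgebra spanned by 1 and i.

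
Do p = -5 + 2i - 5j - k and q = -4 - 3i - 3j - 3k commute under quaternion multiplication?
No: pq = 8 + 19i + 44j - 2k ≠ 8 - 5i + 26j + 40k = qp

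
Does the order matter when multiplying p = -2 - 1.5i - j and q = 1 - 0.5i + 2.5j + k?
Yes: pq = -0.25 - 1.5i - 4.5j - 6.25k ≠ -0.25 + 0.5i - 7.5j + 2.25k = qp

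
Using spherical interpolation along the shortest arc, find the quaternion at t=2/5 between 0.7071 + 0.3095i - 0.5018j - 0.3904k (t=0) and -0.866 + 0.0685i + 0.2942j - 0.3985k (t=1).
0.8636 + 0.174i - 0.4668j - 0.0773k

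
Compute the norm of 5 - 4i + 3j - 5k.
√75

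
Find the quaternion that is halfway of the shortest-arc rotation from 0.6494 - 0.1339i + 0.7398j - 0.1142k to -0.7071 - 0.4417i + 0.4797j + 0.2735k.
0.9245 + 0.2098i + 0.1773j - 0.2642k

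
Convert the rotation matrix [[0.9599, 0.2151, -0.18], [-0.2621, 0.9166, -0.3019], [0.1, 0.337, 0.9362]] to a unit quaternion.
0.9763 + 0.1636i - 0.0717j - 0.1222k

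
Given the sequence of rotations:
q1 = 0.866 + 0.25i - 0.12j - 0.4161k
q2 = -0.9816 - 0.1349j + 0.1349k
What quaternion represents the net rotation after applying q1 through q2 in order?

q2 · q1 = -0.8101 - 0.1731i + 0.0347j + 0.559k
-0.8101 - 0.1731i + 0.0347j + 0.559k


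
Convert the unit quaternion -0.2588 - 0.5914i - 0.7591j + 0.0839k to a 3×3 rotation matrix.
[[-0.1665, 0.9413, 0.2937], [0.8544, 0.2864, -0.4335], [-0.4921, 0.1787, -0.852]]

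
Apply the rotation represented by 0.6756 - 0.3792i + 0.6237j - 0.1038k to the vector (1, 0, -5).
(-4.407, -2.528, -0.436)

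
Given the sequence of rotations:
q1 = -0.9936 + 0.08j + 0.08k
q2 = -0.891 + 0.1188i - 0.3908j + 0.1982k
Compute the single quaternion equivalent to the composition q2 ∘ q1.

q2 · q1 = 0.9007 - 0.1652i + 0.3075j - 0.2587k
0.9007 - 0.1652i + 0.3075j - 0.2587k


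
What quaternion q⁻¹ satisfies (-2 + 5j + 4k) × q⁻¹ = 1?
-0.0444 - 0.1111j - 0.0889k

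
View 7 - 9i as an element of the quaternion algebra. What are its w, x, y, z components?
7 - 9i + 0j + 0k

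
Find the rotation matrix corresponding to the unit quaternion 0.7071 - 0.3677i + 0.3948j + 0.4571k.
[[0.2704, -0.9368, 0.2222], [0.3561, 0.3117, 0.8809], [-0.8945, -0.1591, 0.4179]]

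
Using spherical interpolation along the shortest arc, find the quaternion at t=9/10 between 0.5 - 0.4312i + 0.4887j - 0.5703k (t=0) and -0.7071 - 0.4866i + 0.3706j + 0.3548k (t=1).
0.7546 + 0.4092i - 0.2889j - 0.424k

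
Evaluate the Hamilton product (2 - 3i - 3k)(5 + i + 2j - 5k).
-2 - 7i - 14j - 31k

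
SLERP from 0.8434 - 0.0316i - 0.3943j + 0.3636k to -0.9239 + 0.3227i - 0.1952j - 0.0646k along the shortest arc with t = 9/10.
0.9393 - 0.2992i + 0.1356j + 0.0991k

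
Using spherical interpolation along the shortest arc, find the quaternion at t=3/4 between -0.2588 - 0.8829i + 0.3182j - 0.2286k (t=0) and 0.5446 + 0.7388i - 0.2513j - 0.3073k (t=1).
-0.4901 - 0.8067i + 0.2792j + 0.1766k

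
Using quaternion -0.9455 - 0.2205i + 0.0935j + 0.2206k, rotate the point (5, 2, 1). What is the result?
(4.904, -1.057, 2.199)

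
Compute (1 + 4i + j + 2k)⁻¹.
0.0455 - 0.1818i - 0.0455j - 0.0909k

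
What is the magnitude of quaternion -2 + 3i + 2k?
√17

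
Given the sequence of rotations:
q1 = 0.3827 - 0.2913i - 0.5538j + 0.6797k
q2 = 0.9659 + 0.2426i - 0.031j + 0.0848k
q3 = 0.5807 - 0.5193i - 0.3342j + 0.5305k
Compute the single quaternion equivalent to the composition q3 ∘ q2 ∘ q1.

q2 · q1 = 0.3655 - 0.1626i - 0.7364j + 0.5456k
q3 · q2 · q1 = -0.4077 - 0.0759i - 0.3527j + 0.8388k
-0.4077 - 0.0759i - 0.3527j + 0.8388k


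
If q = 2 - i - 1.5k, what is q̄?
2 + i + 1.5k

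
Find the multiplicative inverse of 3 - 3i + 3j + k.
0.1071 + 0.1071i - 0.1071j - 0.0357k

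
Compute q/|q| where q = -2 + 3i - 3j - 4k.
-0.3244 + 0.4867i - 0.4867j - 0.6489k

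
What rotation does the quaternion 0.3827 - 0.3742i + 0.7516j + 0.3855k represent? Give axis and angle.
axis = (-0.405, 0.8135, 0.4173), θ = 3π/4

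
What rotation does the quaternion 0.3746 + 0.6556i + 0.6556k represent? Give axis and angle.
axis = (√2/2, 0, √2/2), θ = 136°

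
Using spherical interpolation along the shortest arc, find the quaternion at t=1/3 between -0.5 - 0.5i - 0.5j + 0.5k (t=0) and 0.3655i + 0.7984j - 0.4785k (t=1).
-0.3451 - 0.4739i - 0.6264j + 0.5137k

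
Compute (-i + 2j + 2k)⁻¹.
0.1111i - 0.2222j - 0.2222k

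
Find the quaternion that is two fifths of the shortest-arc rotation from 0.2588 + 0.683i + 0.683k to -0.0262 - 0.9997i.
0.1784 + 0.8799i + 0.4405k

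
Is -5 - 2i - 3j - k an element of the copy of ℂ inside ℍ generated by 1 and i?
No. The quaternion -5 - 2i - 3j - k has j-coefficient y = -3 and k-coefficient z = -1, not both zero, so it does not lie in the complex subalgebra spanned by 1 and i.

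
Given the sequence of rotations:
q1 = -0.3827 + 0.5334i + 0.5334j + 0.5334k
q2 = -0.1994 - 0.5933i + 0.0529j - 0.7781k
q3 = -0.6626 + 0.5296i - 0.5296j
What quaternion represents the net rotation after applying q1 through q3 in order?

q2 · q1 = 0.7796 + 0.564i - 0.2252j - 0.1533k
q3 · q2 · q1 = -0.9345 + 0.1204i - 0.1825j + 0.281k
-0.9345 + 0.1204i - 0.1825j + 0.281k


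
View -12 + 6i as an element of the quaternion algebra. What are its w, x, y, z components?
-12 + 6i + 0j + 0k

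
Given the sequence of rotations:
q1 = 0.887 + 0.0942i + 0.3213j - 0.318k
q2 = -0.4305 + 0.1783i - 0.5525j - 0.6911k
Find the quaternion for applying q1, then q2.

q2 · q1 = -0.4409 + 0.5153i - 0.6368j - 0.3668k
-0.4409 + 0.5153i - 0.6368j - 0.3668k


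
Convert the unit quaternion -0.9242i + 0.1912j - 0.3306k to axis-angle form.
axis = (-0.9242, 0.1912, -0.3306), θ = π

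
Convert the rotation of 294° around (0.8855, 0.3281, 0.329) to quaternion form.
-0.8387 + 0.4823i + 0.1787j + 0.1792k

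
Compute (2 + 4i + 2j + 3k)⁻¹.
0.0606 - 0.1212i - 0.0606j - 0.0909k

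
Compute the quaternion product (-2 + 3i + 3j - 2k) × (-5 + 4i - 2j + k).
6 - 24i - 22j - 10k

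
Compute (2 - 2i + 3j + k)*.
2 + 2i - 3j - k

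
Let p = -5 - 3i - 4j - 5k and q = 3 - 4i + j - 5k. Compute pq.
-48 + 36i - 12j - 9k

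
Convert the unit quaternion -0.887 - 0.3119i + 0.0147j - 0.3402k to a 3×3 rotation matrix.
[[0.7681, -0.6127, 0.1861], [0.5943, 0.574, -0.5633], [0.2383, 0.5433, 0.805]]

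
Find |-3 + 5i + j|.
√35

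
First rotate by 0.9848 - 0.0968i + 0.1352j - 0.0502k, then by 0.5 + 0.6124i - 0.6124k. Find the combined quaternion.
0.5209 + 0.6375i + 0.1576j - 0.5454k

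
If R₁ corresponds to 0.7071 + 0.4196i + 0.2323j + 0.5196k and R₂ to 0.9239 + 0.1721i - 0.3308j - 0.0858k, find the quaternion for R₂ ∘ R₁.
0.7025 + 0.3574i - 0.1447j + 0.5982k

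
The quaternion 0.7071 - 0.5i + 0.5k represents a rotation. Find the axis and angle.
axis = (-√2/2, 0, √2/2), θ = π/2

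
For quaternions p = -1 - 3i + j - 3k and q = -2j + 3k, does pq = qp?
No: pq = 11 - 3i + 11j + 3k ≠ 11 + 3i - 7j - 9k = qp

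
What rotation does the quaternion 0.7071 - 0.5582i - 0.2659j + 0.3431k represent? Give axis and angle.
axis = (-0.7894, -0.376, 0.4852), θ = π/2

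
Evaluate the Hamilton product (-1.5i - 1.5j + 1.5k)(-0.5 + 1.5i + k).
0.75 - 0.75i + 4.5j + 1.5k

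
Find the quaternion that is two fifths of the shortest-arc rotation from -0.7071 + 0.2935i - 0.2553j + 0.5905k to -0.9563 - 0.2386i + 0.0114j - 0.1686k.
-0.9279 + 0.0871i - 0.1677j + 0.3213k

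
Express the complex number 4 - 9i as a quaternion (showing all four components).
4 - 9i + 0j + 0k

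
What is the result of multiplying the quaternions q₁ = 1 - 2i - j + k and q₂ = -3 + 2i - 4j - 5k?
2 + 17i - 9j + 2k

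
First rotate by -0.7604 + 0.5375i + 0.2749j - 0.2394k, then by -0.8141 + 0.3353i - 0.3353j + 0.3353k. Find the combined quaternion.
0.6113 - 0.7044i + 0.2917j + 0.2123k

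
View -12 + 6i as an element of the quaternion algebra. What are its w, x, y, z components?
-12 + 6i + 0j + 0k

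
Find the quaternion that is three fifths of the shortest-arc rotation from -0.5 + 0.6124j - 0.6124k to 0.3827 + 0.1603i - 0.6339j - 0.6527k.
-0.5564 - 0.1207i + 0.8058j + 0.1628k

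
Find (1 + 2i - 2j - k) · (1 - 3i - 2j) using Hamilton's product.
3 - 3i - j - 11k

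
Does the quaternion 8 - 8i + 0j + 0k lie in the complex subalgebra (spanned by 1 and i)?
Yes. The quaternion 8 - 8i has j- and k-coefficients y = z = 0, so it lies in the complex subalgebra spanned by 1 and i.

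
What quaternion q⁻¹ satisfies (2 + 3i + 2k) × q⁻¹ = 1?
0.1176 - 0.1765i - 0.1176k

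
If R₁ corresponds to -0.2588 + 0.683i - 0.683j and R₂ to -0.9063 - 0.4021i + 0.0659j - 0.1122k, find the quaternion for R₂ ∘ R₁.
0.5542 - 0.5916i + 0.5253j + 0.2587k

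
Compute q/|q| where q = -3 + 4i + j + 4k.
-0.4629 + 0.6172i + 0.1543j + 0.6172k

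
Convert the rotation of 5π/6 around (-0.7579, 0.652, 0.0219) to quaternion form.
0.2588 - 0.7321i + 0.6298j + 0.0212k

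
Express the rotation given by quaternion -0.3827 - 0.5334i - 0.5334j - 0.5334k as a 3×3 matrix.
[[-0.1381, 0.1608, 0.9773], [0.9773, -0.1381, 0.1608], [0.1608, 0.9773, -0.1381]]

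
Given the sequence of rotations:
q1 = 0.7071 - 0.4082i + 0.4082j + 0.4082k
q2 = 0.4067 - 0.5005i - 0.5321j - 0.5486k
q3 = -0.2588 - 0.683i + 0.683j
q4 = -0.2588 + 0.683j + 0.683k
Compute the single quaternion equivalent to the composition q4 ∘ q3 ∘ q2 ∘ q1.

q2 · q1 = 0.5244 - 0.5132i + 0.218j - 0.6434k
q3 · q2 · q1 = -0.6351 - 0.6648i - 0.1377j + 0.3681k
q4 · q3 · q2 · q1 = 0.007 + 0.5175i - 0.8522j - 0.075k
0.007 + 0.5175i - 0.8522j - 0.075k


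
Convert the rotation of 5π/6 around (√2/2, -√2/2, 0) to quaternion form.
0.2588 + 0.683i - 0.683j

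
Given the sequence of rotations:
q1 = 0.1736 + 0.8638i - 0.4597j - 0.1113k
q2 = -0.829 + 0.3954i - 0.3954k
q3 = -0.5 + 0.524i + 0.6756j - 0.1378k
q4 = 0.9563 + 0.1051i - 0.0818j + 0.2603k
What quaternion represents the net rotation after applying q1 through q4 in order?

q2 · q1 = -0.5295 - 0.8292i + 0.0836j - 0.1581k
q3 · q2 · q1 = 0.621 + 0.0418i - 0.2024j + 0.756k
q4 · q3 · q2 · q1 = 0.3761 + 0.0961i - 0.3129j + 0.8668k
0.3761 + 0.0961i - 0.3129j + 0.8668k


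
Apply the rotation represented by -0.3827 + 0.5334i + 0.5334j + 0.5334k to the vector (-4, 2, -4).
(1.864, -4.828, -3.035)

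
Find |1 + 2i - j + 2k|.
√10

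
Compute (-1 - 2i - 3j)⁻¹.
-0.0714 + 0.1429i + 0.2143j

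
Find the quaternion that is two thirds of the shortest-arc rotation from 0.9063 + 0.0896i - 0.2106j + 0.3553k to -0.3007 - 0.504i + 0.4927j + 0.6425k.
0.6525 + 0.4484i - 0.4938j - 0.3597k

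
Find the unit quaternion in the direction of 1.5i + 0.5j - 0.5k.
0.9045i + 0.3015j - 0.3015k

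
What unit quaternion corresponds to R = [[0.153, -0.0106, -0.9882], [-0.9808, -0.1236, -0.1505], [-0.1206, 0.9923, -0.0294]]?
0.5 + 0.5714i - 0.4338j - 0.4851k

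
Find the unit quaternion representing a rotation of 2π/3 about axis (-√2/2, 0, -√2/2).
0.5 - 0.6124i - 0.6124k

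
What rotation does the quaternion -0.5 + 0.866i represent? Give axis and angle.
axis = (1, 0, 0), θ = 4π/3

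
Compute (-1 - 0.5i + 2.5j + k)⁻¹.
-0.1176 + 0.0588i - 0.2941j - 0.1176k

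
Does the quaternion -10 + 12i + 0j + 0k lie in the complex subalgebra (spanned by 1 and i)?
Yes. The quaternion -10 + 12i has j- and k-coefficients y = z = 0, so it lies in the complex subalgebra spanned by 1 and i.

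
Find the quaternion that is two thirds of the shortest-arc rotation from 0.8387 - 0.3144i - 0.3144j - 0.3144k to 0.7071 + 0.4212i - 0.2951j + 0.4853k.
0.8833 + 0.1915i - 0.354j + 0.2404k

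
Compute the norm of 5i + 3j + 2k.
√38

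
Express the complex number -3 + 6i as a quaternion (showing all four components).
-3 + 6i + 0j + 0k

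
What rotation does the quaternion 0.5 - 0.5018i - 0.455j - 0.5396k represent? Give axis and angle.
axis = (-0.5794, -0.5254, -0.6231), θ = 2π/3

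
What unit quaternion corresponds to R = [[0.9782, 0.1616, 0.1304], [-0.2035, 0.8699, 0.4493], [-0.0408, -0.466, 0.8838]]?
0.9659 - 0.2369i + 0.0443j - 0.0945k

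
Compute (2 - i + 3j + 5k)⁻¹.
0.0513 + 0.0256i - 0.0769j - 0.1282k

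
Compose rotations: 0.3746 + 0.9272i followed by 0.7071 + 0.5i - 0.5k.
-0.1987 + 0.8429i - 0.4636j - 0.1873k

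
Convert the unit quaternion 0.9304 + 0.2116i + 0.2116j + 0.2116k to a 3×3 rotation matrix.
[[0.8209, -0.3042, 0.4833], [0.4833, 0.8209, -0.3042], [-0.3042, 0.4833, 0.8209]]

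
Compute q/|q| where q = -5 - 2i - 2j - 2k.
-0.822 - 0.3288i - 0.3288j - 0.3288k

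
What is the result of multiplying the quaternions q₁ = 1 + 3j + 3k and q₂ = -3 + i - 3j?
6 + 10i - 9j - 12k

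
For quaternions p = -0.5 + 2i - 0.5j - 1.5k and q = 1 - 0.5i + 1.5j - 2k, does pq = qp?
No: pq = -1.75 + 5.5i + 3.5j + 2.25k ≠ -1.75 - i - 6j - 3.25k = qp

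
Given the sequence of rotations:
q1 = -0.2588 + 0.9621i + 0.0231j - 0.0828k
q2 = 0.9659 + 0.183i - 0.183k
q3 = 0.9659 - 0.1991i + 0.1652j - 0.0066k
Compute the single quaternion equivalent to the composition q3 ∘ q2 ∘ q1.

q2 · q1 = -0.4412 + 0.8862i - 0.1386j - 0.0284k
q3 · q2 · q1 = -0.227 + 0.9382i - 0.2183j - 0.1433k
-0.227 + 0.9382i - 0.2183j - 0.1433k


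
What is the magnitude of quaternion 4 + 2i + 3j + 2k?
√33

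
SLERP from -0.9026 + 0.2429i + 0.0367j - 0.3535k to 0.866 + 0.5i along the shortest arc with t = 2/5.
-0.9709 - 0.0641i + 0.0238j - 0.2297k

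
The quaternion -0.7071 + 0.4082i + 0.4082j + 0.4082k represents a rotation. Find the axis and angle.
axis = (√3/3, √3/3, √3/3), θ = 3π/2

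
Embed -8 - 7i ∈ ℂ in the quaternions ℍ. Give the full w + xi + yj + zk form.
-8 - 7i + 0j + 0k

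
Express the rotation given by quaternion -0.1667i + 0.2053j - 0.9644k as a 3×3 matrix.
[[-0.9444, -0.0684, 0.3215], [-0.0684, -0.9157, -0.396], [0.3215, -0.396, 0.8601]]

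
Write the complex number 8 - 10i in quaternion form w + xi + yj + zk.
8 - 10i + 0j + 0k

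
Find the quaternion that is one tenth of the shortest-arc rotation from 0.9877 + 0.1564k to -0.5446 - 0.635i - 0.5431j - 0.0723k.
0.9831 + 0.0751i + 0.0642j + 0.154k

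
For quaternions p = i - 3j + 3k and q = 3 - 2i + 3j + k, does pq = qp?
No: pq = 8 - 9i - 16j + 6k ≠ 8 + 15i - 2j + 12k = qp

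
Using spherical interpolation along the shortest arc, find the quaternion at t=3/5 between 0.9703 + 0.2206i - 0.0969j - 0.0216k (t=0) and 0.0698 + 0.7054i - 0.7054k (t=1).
0.5582 + 0.6352i - 0.0506j - 0.5313k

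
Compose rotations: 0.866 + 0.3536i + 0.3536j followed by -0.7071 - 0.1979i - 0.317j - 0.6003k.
-0.4303 - 0.2091i - 0.7368j - 0.4777k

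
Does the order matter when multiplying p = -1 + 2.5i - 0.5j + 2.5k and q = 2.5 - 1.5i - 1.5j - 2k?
Yes: pq = 5.5 + 12.5i + 1.5j + 3.75k ≠ 5.5 + 3i - j + 12.75k = qp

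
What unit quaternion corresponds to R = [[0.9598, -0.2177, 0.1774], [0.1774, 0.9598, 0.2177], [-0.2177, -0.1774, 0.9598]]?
0.9848 - 0.1003i + 0.1003j + 0.1003k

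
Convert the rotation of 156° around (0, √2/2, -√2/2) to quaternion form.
0.2079 + 0.6917j - 0.6917k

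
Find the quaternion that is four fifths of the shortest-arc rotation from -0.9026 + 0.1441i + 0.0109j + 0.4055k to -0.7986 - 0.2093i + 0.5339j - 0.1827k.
-0.8784 - 0.1432i + 0.4519j - 0.0611k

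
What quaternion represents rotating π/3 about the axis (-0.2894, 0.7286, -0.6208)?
0.866 - 0.1447i + 0.3643j - 0.3104k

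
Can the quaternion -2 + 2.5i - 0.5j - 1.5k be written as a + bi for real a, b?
No. The quaternion -2 + 2.5i - 0.5j - 1.5k has j-coefficient y = -0.5 and k-coefficient z = -1.5, not both zero, so it does not lie in the complex subalgebra spanned by 1 and i.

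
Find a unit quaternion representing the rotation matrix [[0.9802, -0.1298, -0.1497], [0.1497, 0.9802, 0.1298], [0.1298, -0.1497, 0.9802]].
0.9925 - 0.0704i - 0.0704j + 0.0704k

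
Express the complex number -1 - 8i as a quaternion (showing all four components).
-1 - 8i + 0j + 0k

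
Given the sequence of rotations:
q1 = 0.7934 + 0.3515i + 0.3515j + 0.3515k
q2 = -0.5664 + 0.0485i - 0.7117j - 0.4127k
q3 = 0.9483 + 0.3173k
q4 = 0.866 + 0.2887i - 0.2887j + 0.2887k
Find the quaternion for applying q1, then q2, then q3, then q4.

q2 · q1 = -0.0712 - 0.2657i - 0.9259j - 0.2593k
q3 · q2 · q1 = 0.0148 + 0.0418i - 0.9623j - 0.2685k
q4 · q3 · q2 · q1 = -0.1996 + 0.3958i - 0.748j - 0.494k
-0.1996 + 0.3958i - 0.748j - 0.494k


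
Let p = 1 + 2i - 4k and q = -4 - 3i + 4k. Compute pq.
18 - 11i + 4j + 20k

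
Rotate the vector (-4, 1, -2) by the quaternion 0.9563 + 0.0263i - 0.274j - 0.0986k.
(-2.089, 1.784, -3.668)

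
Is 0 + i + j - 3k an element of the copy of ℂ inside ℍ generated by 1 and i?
No. The quaternion i + j - 3k has j-coefficient y = 1 and k-coefficient z = -3, not both zero, so it does not lie in the complex subalgebra spanned by 1 and i.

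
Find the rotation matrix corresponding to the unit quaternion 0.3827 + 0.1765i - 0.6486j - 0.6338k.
[[-0.6448, 0.2562, -0.7202], [-0.7141, 0.1343, 0.6871], [0.2727, 0.9573, 0.0963]]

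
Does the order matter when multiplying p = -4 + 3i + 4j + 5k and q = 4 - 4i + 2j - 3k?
Yes: pq = 3 + 6i - 3j + 54k ≠ 3 + 50i + 19j + 10k = qp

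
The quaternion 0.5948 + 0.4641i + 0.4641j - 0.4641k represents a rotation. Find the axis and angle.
axis = (√3/3, √3/3, -√3/3), θ = 107°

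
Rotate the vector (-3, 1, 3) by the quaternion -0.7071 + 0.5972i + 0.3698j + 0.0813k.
(-2.861, 2.007, -2.605)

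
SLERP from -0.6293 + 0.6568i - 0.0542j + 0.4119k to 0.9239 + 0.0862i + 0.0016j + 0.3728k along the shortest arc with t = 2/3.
-0.9713 + 0.2072i - 0.0238j - 0.1148k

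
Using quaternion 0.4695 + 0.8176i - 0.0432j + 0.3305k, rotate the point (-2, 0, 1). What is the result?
(-1.056, -1.276, -1.503)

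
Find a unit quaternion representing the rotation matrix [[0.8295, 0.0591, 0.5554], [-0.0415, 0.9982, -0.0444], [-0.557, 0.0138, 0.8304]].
0.9563 + 0.0152i + 0.2908j - 0.0263k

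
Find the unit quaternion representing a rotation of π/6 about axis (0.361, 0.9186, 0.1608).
0.9659 + 0.0934i + 0.2378j + 0.0416k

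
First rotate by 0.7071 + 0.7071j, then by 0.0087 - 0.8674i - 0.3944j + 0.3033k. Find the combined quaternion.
0.285 - 0.8278i - 0.2727j - 0.3989k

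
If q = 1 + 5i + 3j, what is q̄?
1 - 5i - 3j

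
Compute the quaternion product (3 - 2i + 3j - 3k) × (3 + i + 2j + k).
8 + 6i + 14j - 13k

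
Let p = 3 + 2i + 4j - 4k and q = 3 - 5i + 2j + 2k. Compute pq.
19 + 7i + 34j + 18k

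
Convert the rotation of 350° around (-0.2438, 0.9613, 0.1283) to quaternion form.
-0.9962 - 0.0212i + 0.0838j + 0.0112k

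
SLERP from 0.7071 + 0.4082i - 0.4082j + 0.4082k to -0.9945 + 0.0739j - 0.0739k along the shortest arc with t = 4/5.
0.9734 + 0.0885i - 0.1494j + 0.1494k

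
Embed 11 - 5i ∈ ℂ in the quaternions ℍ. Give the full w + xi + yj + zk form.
11 - 5i + 0j + 0k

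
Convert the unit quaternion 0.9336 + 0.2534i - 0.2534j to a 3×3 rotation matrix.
[[0.8716, -0.1284, -0.4731], [-0.1284, 0.8716, -0.4731], [0.4731, 0.4731, 0.7432]]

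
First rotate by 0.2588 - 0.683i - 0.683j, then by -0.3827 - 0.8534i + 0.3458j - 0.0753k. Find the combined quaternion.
-0.4457 - 0.0109i + 0.4023j + 0.7996k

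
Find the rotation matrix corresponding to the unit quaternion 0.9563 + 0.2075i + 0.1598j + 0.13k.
[[0.9151, -0.1823, 0.3596], [0.315, 0.8801, -0.3553], [-0.2517, 0.4384, 0.8628]]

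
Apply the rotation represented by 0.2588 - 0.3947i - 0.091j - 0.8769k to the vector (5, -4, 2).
(-3.585, 2.215, 5.219)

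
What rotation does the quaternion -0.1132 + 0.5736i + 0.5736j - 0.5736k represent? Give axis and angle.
axis = (√3/3, √3/3, -√3/3), θ = 193°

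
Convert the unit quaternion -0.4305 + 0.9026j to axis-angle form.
axis = (0, 1, 0), θ = 231°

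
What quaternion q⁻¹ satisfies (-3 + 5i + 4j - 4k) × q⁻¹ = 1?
-0.0455 - 0.0758i - 0.0606j + 0.0606k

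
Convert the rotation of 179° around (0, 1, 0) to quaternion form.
0.0087 + j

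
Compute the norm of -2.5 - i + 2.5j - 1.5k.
3.969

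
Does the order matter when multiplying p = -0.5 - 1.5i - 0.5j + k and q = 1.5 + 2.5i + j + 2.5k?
Yes: pq = 1 - 5.75i + 5j ≠ 1 - 1.25i - 7.5j + 0.5k = qp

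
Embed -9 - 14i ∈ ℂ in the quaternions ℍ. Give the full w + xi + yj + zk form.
-9 - 14i + 0j + 0k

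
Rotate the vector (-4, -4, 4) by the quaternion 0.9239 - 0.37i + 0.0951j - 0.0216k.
(-3.035, 0.258, 6.223)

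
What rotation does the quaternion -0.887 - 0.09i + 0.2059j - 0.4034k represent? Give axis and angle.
axis = (-0.1949, 0.4459, -0.8736), θ = 305°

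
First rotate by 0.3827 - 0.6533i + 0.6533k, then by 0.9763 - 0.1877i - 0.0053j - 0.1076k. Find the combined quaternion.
0.3213 - 0.7131i + 0.1909j + 0.5932k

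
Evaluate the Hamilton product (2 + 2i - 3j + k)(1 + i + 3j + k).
8 - 2i + 2j + 12k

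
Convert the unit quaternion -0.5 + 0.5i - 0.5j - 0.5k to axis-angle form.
axis = (√3/3, -√3/3, -√3/3), θ = 4π/3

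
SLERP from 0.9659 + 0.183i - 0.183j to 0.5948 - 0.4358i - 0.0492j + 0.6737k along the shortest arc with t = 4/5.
0.7416 - 0.3299i - 0.0861j + 0.5777k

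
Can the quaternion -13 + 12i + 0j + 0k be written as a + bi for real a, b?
Yes. The quaternion -13 + 12i has j- and k-coefficients y = z = 0, so it lies in the complex subalgebra spanned by 1 and i.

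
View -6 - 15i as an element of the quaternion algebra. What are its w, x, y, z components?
-6 - 15i + 0j + 0k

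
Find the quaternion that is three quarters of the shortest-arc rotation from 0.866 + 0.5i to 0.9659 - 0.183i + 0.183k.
0.9897 - 0.0068i + 0.1429k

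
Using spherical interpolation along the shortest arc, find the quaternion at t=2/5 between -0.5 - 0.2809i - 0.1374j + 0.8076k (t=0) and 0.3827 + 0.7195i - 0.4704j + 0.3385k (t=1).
-0.6135 - 0.6325i + 0.1598j + 0.445k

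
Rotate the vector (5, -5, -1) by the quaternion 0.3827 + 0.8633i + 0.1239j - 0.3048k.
(2.113, 4.021, -5.51)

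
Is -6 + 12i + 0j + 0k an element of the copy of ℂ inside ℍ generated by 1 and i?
Yes. The quaternion -6 + 12i has j- and k-coefficients y = z = 0, so it lies in the complex subalgebra spanned by 1 and i.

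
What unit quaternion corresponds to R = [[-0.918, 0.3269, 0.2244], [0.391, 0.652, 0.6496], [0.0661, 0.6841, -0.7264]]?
0.0436 + 0.1977i + 0.9078j + 0.3673k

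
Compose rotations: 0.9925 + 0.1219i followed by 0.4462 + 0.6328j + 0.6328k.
0.4429 + 0.0544i + 0.7052j + 0.5509k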